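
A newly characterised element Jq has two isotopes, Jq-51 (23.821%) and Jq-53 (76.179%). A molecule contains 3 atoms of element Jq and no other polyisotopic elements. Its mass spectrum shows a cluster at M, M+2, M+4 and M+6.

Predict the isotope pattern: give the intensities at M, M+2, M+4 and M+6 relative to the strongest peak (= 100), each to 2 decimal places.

3.06 : 29.33 : 93.81 : 100.00

Each Jq atom is independently Jq-51 (p = 0.23821) or Jq-53 (q = 0.76179); the cluster is the binomial expansion (p + q)^3.
P(M) = 0.23821^3 = 0.013517
P(M+2) = 3 × 0.23821^2 × 0.76179^1 = 0.129681
P(M+4) = 3 × 0.23821^1 × 0.76179^2 = 0.414717
P(M+6) = 0.76179^3 = 0.442085
The M+6 peak is largest (0.442085); scaling to 100 gives 3.06 : 29.33 : 93.81 : 100.00.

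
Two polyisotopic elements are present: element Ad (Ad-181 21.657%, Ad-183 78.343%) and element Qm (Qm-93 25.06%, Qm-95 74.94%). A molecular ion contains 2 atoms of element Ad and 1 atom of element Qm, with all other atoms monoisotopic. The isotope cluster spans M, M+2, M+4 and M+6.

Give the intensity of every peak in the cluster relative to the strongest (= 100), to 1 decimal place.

2.6 : 26.1 : 88.7 : 100.0

Element Ad pattern (n=2): 0.04690256 : 0.33933487 : 0.61376256
Element Qm pattern (n=1): 0.2506 : 0.7494
Convolve the two distributions (both contribute in 2-u steps):
  M: 0.04690256×0.2506 = 0.011754
  M+2: 0.04690256×0.7494 + 0.33933487×0.2506 = 0.120186
  M+4: 0.33933487×0.7494 + 0.61376256×0.2506 = 0.408106
  M+6: 0.61376256×0.7494 = 0.459954
Scale to base peak (0.459954) = 100: 2.6 : 26.1 : 88.7 : 100.0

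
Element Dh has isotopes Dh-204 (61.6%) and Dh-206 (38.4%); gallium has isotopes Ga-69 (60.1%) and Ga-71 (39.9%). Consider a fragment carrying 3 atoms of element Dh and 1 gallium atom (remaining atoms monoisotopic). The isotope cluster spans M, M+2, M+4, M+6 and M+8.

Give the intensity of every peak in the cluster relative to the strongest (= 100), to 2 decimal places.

Element Dh pattern (n=3): 0.2337449 : 0.43713331 : 0.27249869 : 0.0566231
Gallium pattern (n=1): 0.6010 : 0.3990
Convolve the two distributions (both contribute in 2-u steps):
  M: 0.2337449×0.6010 = 0.140481
  M+2: 0.2337449×0.3990 + 0.43713331×0.6010 = 0.355981
  M+4: 0.43713331×0.3990 + 0.27249869×0.6010 = 0.338188
  M+6: 0.27249869×0.3990 + 0.0566231×0.6010 = 0.142757
  M+8: 0.0566231×0.3990 = 0.022593
Scale to base peak (0.355981) = 100: 39.46 : 100.00 : 95.00 : 40.10 : 6.35

39.46 : 100.00 : 95.00 : 40.10 : 6.35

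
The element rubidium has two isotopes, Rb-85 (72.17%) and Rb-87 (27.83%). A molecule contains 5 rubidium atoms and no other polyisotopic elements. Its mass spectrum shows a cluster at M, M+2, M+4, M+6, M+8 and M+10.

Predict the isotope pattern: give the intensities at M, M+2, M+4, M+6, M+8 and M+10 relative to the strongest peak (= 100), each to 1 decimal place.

Expanding (0.7217 + 0.2783)^5:
P(M) = 0.7217^5 = 0.195787
P(M+2) = 5 × 0.7217^4 × 0.2783^1 = 0.377494
P(M+4) = 10 × 0.7217^3 × 0.2783^2 = 0.291136
P(M+6) = 10 × 0.7217^2 × 0.2783^3 = 0.112267
P(M+8) = 5 × 0.7217^1 × 0.2783^4 = 0.021646
P(M+10) = 0.2783^5 = 0.001669
The M+2 peak is largest (0.377494); scaling to 100 gives 51.9 : 100.0 : 77.1 : 29.7 : 5.7 : 0.4.

51.9 : 100.0 : 77.1 : 29.7 : 5.7 : 0.4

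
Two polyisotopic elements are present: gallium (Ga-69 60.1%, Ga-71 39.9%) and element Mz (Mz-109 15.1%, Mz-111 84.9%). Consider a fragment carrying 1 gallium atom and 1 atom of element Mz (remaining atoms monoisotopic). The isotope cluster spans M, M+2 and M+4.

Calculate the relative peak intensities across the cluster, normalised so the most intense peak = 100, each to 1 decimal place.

Gallium pattern (n=1): 0.6010 : 0.3990
Element Mz pattern (n=1): 0.1510 : 0.8490
Convolve the two distributions (both contribute in 2-u steps):
  M: 0.6010×0.1510 = 0.090751
  M+2: 0.6010×0.8490 + 0.3990×0.1510 = 0.570498
  M+4: 0.3990×0.8490 = 0.338751
Scale to base peak (0.570498) = 100: 15.9 : 100.0 : 59.4

15.9 : 100.0 : 59.4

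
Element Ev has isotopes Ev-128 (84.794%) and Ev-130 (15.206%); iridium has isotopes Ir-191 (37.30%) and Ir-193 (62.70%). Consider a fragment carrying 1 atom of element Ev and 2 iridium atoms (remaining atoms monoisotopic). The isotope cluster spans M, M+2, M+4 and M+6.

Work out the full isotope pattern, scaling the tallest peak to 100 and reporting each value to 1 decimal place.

28.2 : 100.0 : 96.8 : 14.3

Element Ev pattern (n=1): 0.84794 : 0.15206
Iridium pattern (n=2): 0.139129 : 0.467742 : 0.393129
Convolve the two distributions (both contribute in 2-u steps):
  M: 0.84794×0.139129 = 0.117973
  M+2: 0.84794×0.467742 + 0.15206×0.139129 = 0.417773
  M+4: 0.84794×0.393129 + 0.15206×0.467742 = 0.404475
  M+6: 0.15206×0.393129 = 0.059779
Scale to base peak (0.417773) = 100: 28.2 : 100.0 : 96.8 : 14.3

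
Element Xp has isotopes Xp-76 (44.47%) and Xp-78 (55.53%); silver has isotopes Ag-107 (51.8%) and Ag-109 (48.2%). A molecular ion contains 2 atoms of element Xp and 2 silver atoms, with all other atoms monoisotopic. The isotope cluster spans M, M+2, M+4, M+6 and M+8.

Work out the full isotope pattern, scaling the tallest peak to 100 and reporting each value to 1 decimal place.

Element Xp pattern (n=2): 0.19775809 : 0.49388382 : 0.30835809
Silver pattern (n=2): 0.268324 : 0.499352 : 0.232324
Convolve the two distributions (both contribute in 2-u steps):
  M: 0.19775809×0.268324 = 0.053063
  M+2: 0.19775809×0.499352 + 0.49388382×0.268324 = 0.231272
  M+4: 0.19775809×0.232324 + 0.49388382×0.499352 + 0.30835809×0.268324 = 0.375306
  M+6: 0.49388382×0.232324 + 0.30835809×0.499352 = 0.268720
  M+8: 0.30835809×0.232324 = 0.071639
Scale to base peak (0.375306) = 100: 14.1 : 61.6 : 100.0 : 71.6 : 19.1

14.1 : 61.6 : 100.0 : 71.6 : 19.1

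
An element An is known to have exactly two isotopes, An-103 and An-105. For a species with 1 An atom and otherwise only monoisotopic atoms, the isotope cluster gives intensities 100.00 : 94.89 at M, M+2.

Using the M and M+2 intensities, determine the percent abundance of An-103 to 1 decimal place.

51.3%

Write p for the An-103 fraction. I(M+2)/I(M) = [C(1,1)·p^0·(1−p)] / p^1 = 1·(1−p)/p = 94.89/100.00 = 0.9489
(1−p)/p = 0.9489/1 = 0.9489  ⇒  p = 1/(1 + 0.9489) = 0.5131
An-103: 51.3%, An-105: 48.7%.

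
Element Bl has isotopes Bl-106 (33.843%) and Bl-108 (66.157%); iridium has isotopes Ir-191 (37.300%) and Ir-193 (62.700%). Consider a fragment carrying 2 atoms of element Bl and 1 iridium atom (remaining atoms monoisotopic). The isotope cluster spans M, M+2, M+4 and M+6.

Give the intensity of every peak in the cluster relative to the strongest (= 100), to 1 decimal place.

9.6 : 53.8 : 100.0 : 61.8

Element Bl pattern (n=2): 0.11453486 : 0.44779027 : 0.43767486
Iridium pattern (n=1): 0.3730 : 0.6270
Convolve the two distributions (both contribute in 2-u steps):
  M: 0.11453486×0.3730 = 0.042722
  M+2: 0.11453486×0.6270 + 0.44779027×0.3730 = 0.238839
  M+4: 0.44779027×0.6270 + 0.43767486×0.3730 = 0.444017
  M+6: 0.43767486×0.6270 = 0.274422
Scale to base peak (0.444017) = 100: 9.6 : 53.8 : 100.0 : 61.8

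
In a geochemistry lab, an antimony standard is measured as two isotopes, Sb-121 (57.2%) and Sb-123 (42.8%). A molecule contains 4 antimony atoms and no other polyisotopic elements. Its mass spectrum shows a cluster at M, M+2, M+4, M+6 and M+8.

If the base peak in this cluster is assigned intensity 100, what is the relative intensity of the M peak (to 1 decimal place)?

Binomial terms of (0.572 + 0.428)^4: M 0.1070, M+2 0.3204, M+4 0.3596, M+6 0.1794, M+8 0.0336 → M+4 is the base peak.
P(M+4) = C(4,2) × 0.572^2 × 0.428^2 = 6 × 0.327184 × 0.183184 = 0.359609 (base)
P(M) = C(4,0) × 0.572^4 × 0.428^0 = 1 × 0.10704937 × 1.0000 = 0.107049
Relative intensity = 0.107049 / 0.359609 × 100 = 29.8

29.8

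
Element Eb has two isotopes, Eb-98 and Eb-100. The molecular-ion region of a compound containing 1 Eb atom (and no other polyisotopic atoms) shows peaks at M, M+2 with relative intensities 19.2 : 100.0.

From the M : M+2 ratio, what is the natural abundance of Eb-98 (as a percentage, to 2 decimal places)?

16.11%

Write p for the Eb-98 fraction. I(M+2)/I(M) = [C(1,1)·p^0·(1−p)] / p^1 = 1·(1−p)/p = 100.0/19.2 = 5.2083
(1−p)/p = 5.2083/1 = 5.2083  ⇒  p = 1/(1 + 5.2083) = 0.1611
Eb-98: 16.11%, Eb-100: 83.89%.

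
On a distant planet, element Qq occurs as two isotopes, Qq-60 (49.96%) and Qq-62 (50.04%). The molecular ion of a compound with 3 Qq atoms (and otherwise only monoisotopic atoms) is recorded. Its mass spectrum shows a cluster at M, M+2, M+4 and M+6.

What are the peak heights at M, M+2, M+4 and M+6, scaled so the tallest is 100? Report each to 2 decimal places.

Each Qq atom is independently Qq-60 (p = 0.4996) or Qq-62 (q = 0.5004); the cluster is the binomial expansion (p + q)^3.
P(M) = 0.4996^3 = 0.124700
P(M+2) = 3 × 0.4996^2 × 0.5004^1 = 0.374700
P(M+4) = 3 × 0.4996^1 × 0.5004^2 = 0.375300
P(M+6) = 0.5004^3 = 0.125300
The M+4 peak is largest (0.375300); scaling to 100 gives 33.23 : 99.84 : 100.00 : 33.39.

33.23 : 99.84 : 100.00 : 33.39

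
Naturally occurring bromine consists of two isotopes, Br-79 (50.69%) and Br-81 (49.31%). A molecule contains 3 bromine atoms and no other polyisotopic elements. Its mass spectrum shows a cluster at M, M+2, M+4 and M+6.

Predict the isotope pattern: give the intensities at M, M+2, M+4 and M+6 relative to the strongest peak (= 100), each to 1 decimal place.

Expanding (0.5069 + 0.4931)^3:
P(M) = 0.5069^3 = 0.130247
P(M+2) = 3 × 0.5069^2 × 0.4931^1 = 0.380103
P(M+4) = 3 × 0.5069^1 × 0.4931^2 = 0.369755
P(M+6) = 0.4931^3 = 0.119896
The M+2 peak is largest (0.380103); scaling to 100 gives 34.3 : 100.0 : 97.3 : 31.5.

34.3 : 100.0 : 97.3 : 31.5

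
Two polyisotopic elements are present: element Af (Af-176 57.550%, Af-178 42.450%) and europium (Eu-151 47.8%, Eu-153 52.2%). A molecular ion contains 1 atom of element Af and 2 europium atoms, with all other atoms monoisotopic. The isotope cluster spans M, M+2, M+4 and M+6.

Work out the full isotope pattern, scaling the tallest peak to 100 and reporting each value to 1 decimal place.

34.2 : 100.0 : 96.0 : 30.1

Element Af pattern (n=1): 0.5755 : 0.4245
Europium pattern (n=2): 0.228484 : 0.499032 : 0.272484
Convolve the two distributions (both contribute in 2-u steps):
  M: 0.5755×0.228484 = 0.131493
  M+2: 0.5755×0.499032 + 0.4245×0.228484 = 0.384184
  M+4: 0.5755×0.272484 + 0.4245×0.499032 = 0.368654
  M+6: 0.4245×0.272484 = 0.115669
Scale to base peak (0.384184) = 100: 34.2 : 100.0 : 96.0 : 30.1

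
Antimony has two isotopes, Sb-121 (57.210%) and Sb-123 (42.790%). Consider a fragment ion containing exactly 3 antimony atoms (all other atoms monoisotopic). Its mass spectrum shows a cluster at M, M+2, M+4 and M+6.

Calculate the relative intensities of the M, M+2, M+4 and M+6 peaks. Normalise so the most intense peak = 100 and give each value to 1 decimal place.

Expanding (0.57210 + 0.42790)^3:
P(M) = 0.57210^3 = 0.187247
P(M+2) = 3 × 0.57210^2 × 0.42790^1 = 0.420153
P(M+4) = 3 × 0.57210^1 × 0.42790^2 = 0.314252
P(M+6) = 0.42790^3 = 0.078348
The M+2 peak is largest (0.420153); scaling to 100 gives 44.6 : 100.0 : 74.8 : 18.6.

44.6 : 100.0 : 74.8 : 18.6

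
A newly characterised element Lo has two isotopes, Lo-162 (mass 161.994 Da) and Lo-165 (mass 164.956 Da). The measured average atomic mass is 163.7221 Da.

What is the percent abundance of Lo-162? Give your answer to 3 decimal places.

41.658%

Let x be the fractional abundance of Lo-162; then Lo-165 has abundance 1 − x.
161.994·x + 164.956·(1 − x) = 163.7221
(161.994 − 164.956)·x = 163.7221 − 164.956
x = -1.2339 / -2.962 = 0.41658 → 41.658% Lo-162, 58.342% Lo-165.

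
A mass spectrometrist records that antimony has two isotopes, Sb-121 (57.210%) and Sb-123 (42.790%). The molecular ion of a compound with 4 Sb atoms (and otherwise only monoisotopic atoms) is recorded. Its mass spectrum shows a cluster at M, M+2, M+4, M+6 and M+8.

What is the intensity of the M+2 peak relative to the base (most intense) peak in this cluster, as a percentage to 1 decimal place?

89.1%

Binomial terms of (0.57210 + 0.42790)^4: M 0.1071, M+2 0.3205, M+4 0.3596, M+6 0.1793, M+8 0.0335 → M+4 is the base peak.
P(M+4) = C(4,2) × 0.57210^2 × 0.42790^2 = 6 × 0.32729841 × 0.18309841 = 0.359567 (base)
P(M+2) = C(4,1) × 0.57210^3 × 0.42790^1 = 4 × 0.18724742 × 0.4279 = 0.320493
Relative intensity = 0.320493 / 0.359567 × 100 = 89.1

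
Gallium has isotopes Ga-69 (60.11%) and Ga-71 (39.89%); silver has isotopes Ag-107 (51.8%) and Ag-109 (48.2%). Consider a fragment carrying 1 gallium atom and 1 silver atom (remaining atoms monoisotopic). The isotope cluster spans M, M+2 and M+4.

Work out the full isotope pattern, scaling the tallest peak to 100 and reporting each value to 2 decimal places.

62.73 : 100.00 : 38.74

Gallium pattern (n=1): 0.6011 : 0.3989
Silver pattern (n=1): 0.5180 : 0.4820
Convolve the two distributions (both contribute in 2-u steps):
  M: 0.6011×0.5180 = 0.311370
  M+2: 0.6011×0.4820 + 0.3989×0.5180 = 0.496360
  M+4: 0.3989×0.4820 = 0.192270
Scale to base peak (0.496360) = 100: 62.73 : 100.00 : 38.74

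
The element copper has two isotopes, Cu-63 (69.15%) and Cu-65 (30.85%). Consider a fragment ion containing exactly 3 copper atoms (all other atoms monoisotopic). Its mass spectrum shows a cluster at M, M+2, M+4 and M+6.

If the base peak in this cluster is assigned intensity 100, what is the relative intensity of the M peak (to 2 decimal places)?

(0.6915 + 0.3085)^3 gives M 0.3307, M+2 0.4425, M+4 0.1974, M+6 0.0294; the largest is M+2.
P(M+2) = C(3,1) × 0.6915^2 × 0.3085^1 = 3 × 0.47817225 × 0.3085 = 0.442548 (base)
P(M) = C(3,0) × 0.6915^3 × 0.3085^0 = 1 × 0.33065611 × 1.0000 = 0.330656
Relative intensity = 0.330656 / 0.442548 × 100 = 74.72

74.72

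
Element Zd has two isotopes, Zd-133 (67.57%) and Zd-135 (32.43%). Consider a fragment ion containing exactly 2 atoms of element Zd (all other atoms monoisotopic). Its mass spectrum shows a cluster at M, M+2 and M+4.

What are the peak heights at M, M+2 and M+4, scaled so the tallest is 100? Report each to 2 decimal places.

100.00 : 95.99 : 23.03

Each Zd atom is independently Zd-133 (p = 0.6757) or Zd-135 (q = 0.3243); the cluster is the binomial expansion (p + q)^2.
P(M) = 0.6757^2 = 0.456570
P(M+2) = 2 × 0.6757^1 × 0.3243^1 = 0.438259
P(M+4) = 0.3243^2 = 0.105170
The M peak is largest (0.456570); scaling to 100 gives 100.00 : 95.99 : 23.03.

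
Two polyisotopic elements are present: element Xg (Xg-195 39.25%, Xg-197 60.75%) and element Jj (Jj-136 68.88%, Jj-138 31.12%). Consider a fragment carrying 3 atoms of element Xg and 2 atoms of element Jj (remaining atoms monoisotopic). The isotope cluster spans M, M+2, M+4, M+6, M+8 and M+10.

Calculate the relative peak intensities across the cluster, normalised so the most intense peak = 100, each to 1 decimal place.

8.6 : 47.9 : 100.0 : 96.2 : 41.6 : 6.5

Element Xg pattern (n=3): 0.06046708 : 0.28076752 : 0.43456373 : 0.22420167
Element Jj pattern (n=2): 0.47444544 : 0.42870912 : 0.09684544
Convolve the two distributions (both contribute in 2-u steps):
  M: 0.06046708×0.47444544 = 0.028688
  M+2: 0.06046708×0.42870912 + 0.28076752×0.47444544 = 0.159132
  M+4: 0.06046708×0.09684544 + 0.28076752×0.42870912 + 0.43456373×0.47444544 = 0.332400
  M+6: 0.28076752×0.09684544 + 0.43456373×0.42870912 + 0.22420167×0.47444544 = 0.319864
  M+8: 0.43456373×0.09684544 + 0.22420167×0.42870912 = 0.138203
  M+10: 0.22420167×0.09684544 = 0.021713
Scale to base peak (0.332400) = 100: 8.6 : 47.9 : 100.0 : 96.2 : 41.6 : 6.5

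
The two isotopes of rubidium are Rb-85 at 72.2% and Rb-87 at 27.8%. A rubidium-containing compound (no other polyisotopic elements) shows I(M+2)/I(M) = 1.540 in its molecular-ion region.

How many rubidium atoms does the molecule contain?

For n independent Rb atoms, I(M+2)/I(M) = n · (abundance Rb-87) / (abundance Rb-85) = n · 0.278/0.722.
n = 1.540 × 0.722/0.278 = 4.00 ≈ 4

4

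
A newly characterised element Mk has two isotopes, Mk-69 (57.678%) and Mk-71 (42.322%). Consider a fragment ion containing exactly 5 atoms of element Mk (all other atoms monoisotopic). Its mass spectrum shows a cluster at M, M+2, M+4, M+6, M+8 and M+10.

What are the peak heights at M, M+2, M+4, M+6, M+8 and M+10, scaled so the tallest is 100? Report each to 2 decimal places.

18.57 : 68.14 : 100.00 : 73.38 : 26.92 : 3.95

Each Mk atom is independently Mk-69 (p = 0.57678) or Mk-71 (q = 0.42322); the cluster is the binomial expansion (p + q)^5.
P(M) = 0.57678^5 = 0.063834
P(M+2) = 5 × 0.57678^4 × 0.42322^1 = 0.234195
P(M+4) = 10 × 0.57678^3 × 0.42322^2 = 0.343687
P(M+6) = 10 × 0.57678^2 × 0.42322^3 = 0.252185
P(M+8) = 5 × 0.57678^1 × 0.42322^4 = 0.092522
P(M+10) = 0.42322^5 = 0.013578
The M+4 peak is largest (0.343687); scaling to 100 gives 18.57 : 68.14 : 100.00 : 73.38 : 26.92 : 3.95.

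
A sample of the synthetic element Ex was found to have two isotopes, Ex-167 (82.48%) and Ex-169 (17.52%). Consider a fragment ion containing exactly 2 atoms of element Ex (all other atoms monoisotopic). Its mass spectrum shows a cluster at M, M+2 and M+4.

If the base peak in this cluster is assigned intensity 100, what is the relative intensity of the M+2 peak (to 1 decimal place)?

Term probabilities: M 0.6803, M+2 0.2890, M+4 0.0307. Base peak = M.
P(M) = C(2,0) × 0.8248^2 × 0.1752^0 = 1 × 0.68029504 × 1.0000 = 0.680295 (base)
P(M+2) = C(2,1) × 0.8248^1 × 0.1752^1 = 2 × 0.8248 × 0.1752 = 0.289010
Relative intensity = 0.289010 / 0.680295 × 100 = 42.5

42.5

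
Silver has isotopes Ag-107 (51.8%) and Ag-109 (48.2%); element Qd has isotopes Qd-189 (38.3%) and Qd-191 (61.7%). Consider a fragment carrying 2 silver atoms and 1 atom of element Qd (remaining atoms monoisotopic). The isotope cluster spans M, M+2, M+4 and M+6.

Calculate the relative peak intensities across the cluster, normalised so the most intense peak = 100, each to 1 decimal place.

Silver pattern (n=2): 0.268324 : 0.499352 : 0.232324
Element Qd pattern (n=1): 0.3830 : 0.6170
Convolve the two distributions (both contribute in 2-u steps):
  M: 0.268324×0.3830 = 0.102768
  M+2: 0.268324×0.6170 + 0.499352×0.3830 = 0.356808
  M+4: 0.499352×0.6170 + 0.232324×0.3830 = 0.397080
  M+6: 0.232324×0.6170 = 0.143344
Scale to base peak (0.397080) = 100: 25.9 : 89.9 : 100.0 : 36.1

25.9 : 89.9 : 100.0 : 36.1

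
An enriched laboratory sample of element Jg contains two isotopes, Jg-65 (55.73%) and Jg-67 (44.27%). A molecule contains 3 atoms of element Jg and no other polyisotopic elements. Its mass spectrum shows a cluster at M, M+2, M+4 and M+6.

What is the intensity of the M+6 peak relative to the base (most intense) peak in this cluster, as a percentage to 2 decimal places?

Term probabilities: M 0.1731, M+2 0.4125, M+4 0.3277, M+6 0.0868. Base peak = M+2.
P(M+2) = C(3,1) × 0.5573^2 × 0.4427^1 = 3 × 0.31058329 × 0.4427 = 0.412486 (base)
P(M+6) = C(3,3) × 0.5573^0 × 0.4427^3 = 1 × 1.0000 × 0.0867618 = 0.086762
Relative intensity = 0.086762 / 0.412486 × 100 = 21.03

21.03%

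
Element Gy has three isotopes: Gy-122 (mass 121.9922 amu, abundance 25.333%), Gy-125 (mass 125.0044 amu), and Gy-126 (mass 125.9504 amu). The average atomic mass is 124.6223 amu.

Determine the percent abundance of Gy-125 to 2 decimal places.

Let x and y be the fractions of Gy-125 and Gy-126. Then x + y = 1 − 0.25333 = 0.74667 and 125.0044x + 125.9504y = 124.6223 − 0.25333×121.9922 = 93.718015974.
Substituting: 125.0044x + 125.9504(0.74667 − x) = 93.718015974
(125.0044 − 125.9504)x = -0.325369194  ⇒  x = 0.34394, y = 0.40273
Gy-125: 34.39%, Gy-126: 40.27%.

34.39%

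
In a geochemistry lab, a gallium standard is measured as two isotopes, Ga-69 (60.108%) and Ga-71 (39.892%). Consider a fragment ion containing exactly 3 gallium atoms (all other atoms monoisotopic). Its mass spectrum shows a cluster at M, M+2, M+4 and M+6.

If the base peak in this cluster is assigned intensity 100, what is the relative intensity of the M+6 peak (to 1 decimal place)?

Term probabilities: M 0.2172, M+2 0.4324, M+4 0.2870, M+6 0.0635. Base peak = M+2.
P(M+2) = C(3,1) × 0.60108^2 × 0.39892^1 = 3 × 0.36129717 × 0.39892 = 0.432386 (base)
P(M+6) = C(3,3) × 0.60108^0 × 0.39892^3 = 1 × 1.0000 × 0.063483 = 0.063483
Relative intensity = 0.063483 / 0.432386 × 100 = 14.7

14.7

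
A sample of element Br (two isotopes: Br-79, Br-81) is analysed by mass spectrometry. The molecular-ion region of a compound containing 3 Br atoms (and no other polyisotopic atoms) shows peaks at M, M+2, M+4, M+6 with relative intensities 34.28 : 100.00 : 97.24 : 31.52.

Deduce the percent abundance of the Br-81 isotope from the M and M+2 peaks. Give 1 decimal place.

49.3%

If p is the fraction of Br that is Br-79, then I(M+2)/I(M) = [C(3,1)·p^2·(1−p)] / p^3 = 3·(1−p)/p = 100.00/34.28 = 2.9172
(1−p)/p = 2.9172/3 = 0.9724  ⇒  p = 1/(1 + 0.9724) = 0.5070
Br-79: 50.7%, Br-81: 49.3%.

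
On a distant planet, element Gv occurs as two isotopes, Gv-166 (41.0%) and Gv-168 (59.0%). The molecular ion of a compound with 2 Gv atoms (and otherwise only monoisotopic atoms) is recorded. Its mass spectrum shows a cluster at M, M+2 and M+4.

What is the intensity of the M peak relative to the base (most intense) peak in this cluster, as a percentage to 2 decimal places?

34.75%

Term probabilities: M 0.1681, M+2 0.4838, M+4 0.3481. Base peak = M+2.
P(M+2) = C(2,1) × 0.410^1 × 0.590^1 = 2 × 0.4100 × 0.5900 = 0.483800 (base)
P(M) = C(2,0) × 0.410^2 × 0.590^0 = 1 × 0.1681 × 1.0000 = 0.168100
Relative intensity = 0.168100 / 0.483800 × 100 = 34.75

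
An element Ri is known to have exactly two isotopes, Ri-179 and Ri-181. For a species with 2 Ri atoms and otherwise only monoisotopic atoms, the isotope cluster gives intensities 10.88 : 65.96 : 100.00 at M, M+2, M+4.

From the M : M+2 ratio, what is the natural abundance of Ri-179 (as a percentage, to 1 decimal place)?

If p is the fraction of Ri that is Ri-179, then I(M+2)/I(M) = [C(2,1)·p^1·(1−p)] / p^2 = 2·(1−p)/p = 65.96/10.88 = 6.0625
(1−p)/p = 6.0625/2 = 3.0312  ⇒  p = 1/(1 + 3.0312) = 0.2481
Ri-179: 24.8%, Ri-181: 75.2%.

24.8%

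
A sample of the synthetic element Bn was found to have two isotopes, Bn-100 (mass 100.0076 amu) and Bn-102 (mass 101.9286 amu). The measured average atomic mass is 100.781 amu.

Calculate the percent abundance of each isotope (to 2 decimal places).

Bn-100: 59.74%, Bn-102: 40.26%

With x = fraction of Bn-100 (so Bn-102 is 1 − x):
100.0076·x + 101.9286·(1 − x) = 100.781
(100.0076 − 101.9286)·x = 100.781 − 101.9286
x = -1.1476 / -1.9210 = 0.59740 → 59.74% Bn-100, 40.26% Bn-102.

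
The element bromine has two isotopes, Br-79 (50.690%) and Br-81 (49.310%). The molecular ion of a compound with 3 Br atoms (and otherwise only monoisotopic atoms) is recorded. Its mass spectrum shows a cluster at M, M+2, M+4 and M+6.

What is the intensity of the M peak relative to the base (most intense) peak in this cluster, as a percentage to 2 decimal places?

Binomial terms of (0.50690 + 0.49310)^3: M 0.1302, M+2 0.3801, M+4 0.3698, M+6 0.1199 → M+2 is the base peak.
P(M+2) = C(3,1) × 0.50690^2 × 0.49310^1 = 3 × 0.25694761 × 0.4931 = 0.380103 (base)
P(M) = C(3,0) × 0.50690^3 × 0.49310^0 = 1 × 0.13024674 × 1.0000 = 0.130247
Relative intensity = 0.130247 / 0.380103 × 100 = 34.27

34.27%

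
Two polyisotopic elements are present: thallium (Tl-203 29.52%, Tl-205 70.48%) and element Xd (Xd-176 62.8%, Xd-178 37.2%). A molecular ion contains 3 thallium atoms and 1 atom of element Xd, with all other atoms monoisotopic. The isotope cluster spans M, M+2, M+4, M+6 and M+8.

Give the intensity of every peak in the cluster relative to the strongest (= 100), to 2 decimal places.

Thallium pattern (n=3): 0.02572463 : 0.18425524 : 0.43991564 : 0.35010449
Element Xd pattern (n=1): 0.6280 : 0.3720
Convolve the two distributions (both contribute in 2-u steps):
  M: 0.02572463×0.6280 = 0.016155
  M+2: 0.02572463×0.3720 + 0.18425524×0.6280 = 0.125282
  M+4: 0.18425524×0.3720 + 0.43991564×0.6280 = 0.344810
  M+6: 0.43991564×0.3720 + 0.35010449×0.6280 = 0.383514
  M+8: 0.35010449×0.3720 = 0.130239
Scale to base peak (0.383514) = 100: 4.21 : 32.67 : 89.91 : 100.00 : 33.96

4.21 : 32.67 : 89.91 : 100.00 : 33.96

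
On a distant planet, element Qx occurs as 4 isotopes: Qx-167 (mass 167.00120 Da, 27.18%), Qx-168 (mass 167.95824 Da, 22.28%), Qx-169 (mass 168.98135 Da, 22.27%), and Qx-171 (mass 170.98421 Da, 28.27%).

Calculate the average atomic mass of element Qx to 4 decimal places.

Weight each isotope mass by its fractional abundance: 0.2718 × 167.00120 + 0.2228 × 167.95824 + 0.2227 × 168.98135 + 0.2827 × 170.98421
= 45.390926 + 37.421096 + 37.632147 + 48.337236 = 168.781405 Da

168.7814 Da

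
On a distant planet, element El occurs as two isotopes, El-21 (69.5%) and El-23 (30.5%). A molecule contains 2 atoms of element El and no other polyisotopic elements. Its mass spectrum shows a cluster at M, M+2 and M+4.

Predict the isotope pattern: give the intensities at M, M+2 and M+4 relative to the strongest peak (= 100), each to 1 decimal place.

The 2 El atoms are independent, so intensities follow the terms of (0.695 + 0.305)^2.
P(M) = 0.695^2 = 0.483025
P(M+2) = 2 × 0.695^1 × 0.305^1 = 0.423950
P(M+4) = 0.305^2 = 0.093025
The M peak is largest (0.483025); scaling to 100 gives 100.0 : 87.8 : 19.3.

100.0 : 87.8 : 19.3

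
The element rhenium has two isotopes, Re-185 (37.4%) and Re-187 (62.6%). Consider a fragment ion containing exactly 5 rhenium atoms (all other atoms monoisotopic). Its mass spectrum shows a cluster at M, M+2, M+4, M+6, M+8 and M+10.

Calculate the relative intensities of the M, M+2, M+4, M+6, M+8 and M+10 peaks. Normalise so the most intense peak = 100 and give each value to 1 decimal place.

2.1 : 17.8 : 59.7 : 100.0 : 83.7 : 28.0

Each Re atom is independently Re-185 (p = 0.374) or Re-187 (q = 0.626); the cluster is the binomial expansion (p + q)^5.
P(M) = 0.374^5 = 0.007317
P(M+2) = 5 × 0.374^4 × 0.626^1 = 0.061239
P(M+4) = 10 × 0.374^3 × 0.626^2 = 0.205005
P(M+6) = 10 × 0.374^2 × 0.626^3 = 0.343136
P(M+8) = 5 × 0.374^1 × 0.626^4 = 0.287170
P(M+10) = 0.626^5 = 0.096133
The M+6 peak is largest (0.343136); scaling to 100 gives 2.1 : 17.8 : 59.7 : 100.0 : 83.7 : 28.0.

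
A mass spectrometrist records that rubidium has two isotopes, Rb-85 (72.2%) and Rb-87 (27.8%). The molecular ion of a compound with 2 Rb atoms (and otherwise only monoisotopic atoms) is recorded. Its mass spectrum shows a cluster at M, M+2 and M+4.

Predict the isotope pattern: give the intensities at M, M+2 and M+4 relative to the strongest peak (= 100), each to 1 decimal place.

100.0 : 77.0 : 14.8

Each Rb atom is independently Rb-85 (p = 0.722) or Rb-87 (q = 0.278); the cluster is the binomial expansion (p + q)^2.
P(M) = 0.722^2 = 0.521284
P(M+2) = 2 × 0.722^1 × 0.278^1 = 0.401432
P(M+4) = 0.278^2 = 0.077284
The M peak is largest (0.521284); scaling to 100 gives 100.0 : 77.0 : 14.8.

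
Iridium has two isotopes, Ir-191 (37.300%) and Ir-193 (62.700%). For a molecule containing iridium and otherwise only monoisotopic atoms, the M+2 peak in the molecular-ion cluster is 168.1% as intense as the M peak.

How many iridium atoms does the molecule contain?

1

For n independent Ir atoms, I(M+2)/I(M) = n · (abundance Ir-193) / (abundance Ir-191) = n · 0.62700/0.37300.
n = 1.681 × 0.37300/0.62700 = 1.00 ≈ 1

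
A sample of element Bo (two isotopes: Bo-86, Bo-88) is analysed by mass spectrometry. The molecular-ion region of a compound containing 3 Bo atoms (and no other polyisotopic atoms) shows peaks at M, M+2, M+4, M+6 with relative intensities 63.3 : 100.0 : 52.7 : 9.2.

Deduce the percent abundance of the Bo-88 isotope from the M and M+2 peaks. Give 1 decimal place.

Let p = fractional abundance of Bo-86. I(M+2)/I(M) = [C(3,1)·p^2·(1−p)] / p^3 = 3·(1−p)/p = 100.0/63.3 = 1.5798
(1−p)/p = 1.5798/3 = 0.5266  ⇒  p = 1/(1 + 0.5266) = 0.6551
Bo-86: 65.5%, Bo-88: 34.5%.

34.5%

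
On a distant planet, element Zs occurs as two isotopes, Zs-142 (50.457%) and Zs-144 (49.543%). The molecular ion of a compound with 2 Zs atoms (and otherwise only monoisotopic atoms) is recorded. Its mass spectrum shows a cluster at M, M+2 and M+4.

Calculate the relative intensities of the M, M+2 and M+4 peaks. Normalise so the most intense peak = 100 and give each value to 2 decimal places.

50.92 : 100.00 : 49.09

The 2 Zs atoms are independent, so intensities follow the terms of (0.50457 + 0.49543)^2.
P(M) = 0.50457^2 = 0.254591
P(M+2) = 2 × 0.50457^1 × 0.49543^1 = 0.499958
P(M+4) = 0.49543^2 = 0.245451
The M+2 peak is largest (0.499958); scaling to 100 gives 50.92 : 100.00 : 49.09.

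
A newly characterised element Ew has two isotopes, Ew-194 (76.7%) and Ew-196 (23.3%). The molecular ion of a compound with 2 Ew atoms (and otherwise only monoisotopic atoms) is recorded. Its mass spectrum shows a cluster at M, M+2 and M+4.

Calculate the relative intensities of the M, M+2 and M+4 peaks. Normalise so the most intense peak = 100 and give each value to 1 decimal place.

100.0 : 60.8 : 9.2

Expanding (0.767 + 0.233)^2:
P(M) = 0.767^2 = 0.588289
P(M+2) = 2 × 0.767^1 × 0.233^1 = 0.357422
P(M+4) = 0.233^2 = 0.054289
The M peak is largest (0.588289); scaling to 100 gives 100.0 : 60.8 : 9.2.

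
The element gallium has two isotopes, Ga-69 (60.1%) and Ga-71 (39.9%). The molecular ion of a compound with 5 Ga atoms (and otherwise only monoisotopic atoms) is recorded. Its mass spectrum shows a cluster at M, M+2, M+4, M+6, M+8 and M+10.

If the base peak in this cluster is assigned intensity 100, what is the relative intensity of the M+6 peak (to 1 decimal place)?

66.4

(0.601 + 0.399)^5 gives M 0.0784, M+2 0.2603, M+4 0.3456, M+6 0.2294, M+8 0.0762, M+10 0.0101; the largest is M+4.
P(M+4) = C(5,2) × 0.601^3 × 0.399^2 = 10 × 0.2170818 × 0.159201 = 0.345596 (base)
P(M+6) = C(5,3) × 0.601^2 × 0.399^3 = 10 × 0.361201 × 0.0635212 = 0.229439
Relative intensity = 0.229439 / 0.345596 × 100 = 66.4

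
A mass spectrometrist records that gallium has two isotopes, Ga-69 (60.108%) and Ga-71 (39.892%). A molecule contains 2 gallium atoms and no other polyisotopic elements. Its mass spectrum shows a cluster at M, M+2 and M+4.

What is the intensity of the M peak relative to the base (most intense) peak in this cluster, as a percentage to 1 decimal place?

75.3%

(0.60108 + 0.39892)^2 gives M 0.3613, M+2 0.4796, M+4 0.1591; the largest is M+2.
P(M+2) = C(2,1) × 0.60108^1 × 0.39892^1 = 2 × 0.60108 × 0.39892 = 0.479566 (base)
P(M) = C(2,0) × 0.60108^2 × 0.39892^0 = 1 × 0.36129717 × 1.0000 = 0.361297
Relative intensity = 0.361297 / 0.479566 × 100 = 75.3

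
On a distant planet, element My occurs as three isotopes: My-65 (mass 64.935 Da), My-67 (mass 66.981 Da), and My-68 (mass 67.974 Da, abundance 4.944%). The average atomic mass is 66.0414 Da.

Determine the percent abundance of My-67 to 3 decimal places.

The remaining 95.056% is split between My-65 (fraction x) and My-67 (fraction 0.95056 − x).
Substituting: 64.935x + 66.981(0.95056 − x) = 62.68076544
(64.935 − 66.981)x = -0.98869392  ⇒  x = 0.48323, y = 0.46733
My-65: 48.323%, My-67: 46.733%.

46.733%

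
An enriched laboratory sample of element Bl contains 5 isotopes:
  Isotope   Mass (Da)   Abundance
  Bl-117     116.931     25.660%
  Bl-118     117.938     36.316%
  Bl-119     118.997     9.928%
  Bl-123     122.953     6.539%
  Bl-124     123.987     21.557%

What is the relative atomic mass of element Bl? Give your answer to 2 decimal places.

Weight each isotope mass by its fractional abundance: 0.25660 × 116.931 + 0.36316 × 117.938 + 0.09928 × 118.997 + 0.06539 × 122.953 + 0.21557 × 123.987
= 30.0045 + 42.8304 + 11.8140 + 8.0399 + 26.7279 = 119.4167 Da

119.42 Da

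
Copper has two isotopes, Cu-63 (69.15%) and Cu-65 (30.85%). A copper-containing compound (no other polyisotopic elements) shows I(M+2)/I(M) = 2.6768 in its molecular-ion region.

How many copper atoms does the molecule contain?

With n Cu atoms, P(M+2)/P(M) = C(n,1)·p^(n−1)q / p^n = n·q/p = n · 0.3085/0.6915.
n = 2.6768 × 0.6915/0.3085 = 6.00 ≈ 6

6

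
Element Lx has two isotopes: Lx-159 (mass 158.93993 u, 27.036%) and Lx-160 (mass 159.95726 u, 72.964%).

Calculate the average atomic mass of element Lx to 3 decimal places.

159.682 u

The abundance-weighted mean is 0.27036 × 158.93993 + 0.72964 × 159.95726
= 42.970999 + 116.711215 = 159.682214 u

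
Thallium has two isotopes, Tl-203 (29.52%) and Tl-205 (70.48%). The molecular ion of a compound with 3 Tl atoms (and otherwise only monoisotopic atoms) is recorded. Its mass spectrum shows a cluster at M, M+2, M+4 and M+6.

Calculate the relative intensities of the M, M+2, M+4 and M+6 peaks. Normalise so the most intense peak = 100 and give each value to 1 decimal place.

5.8 : 41.9 : 100.0 : 79.6

Expanding (0.2952 + 0.7048)^3:
P(M) = 0.2952^3 = 0.025725
P(M+2) = 3 × 0.2952^2 × 0.7048^1 = 0.184255
P(M+4) = 3 × 0.2952^1 × 0.7048^2 = 0.439916
P(M+6) = 0.7048^3 = 0.350104
The M+4 peak is largest (0.439916); scaling to 100 gives 5.8 : 41.9 : 100.0 : 79.6.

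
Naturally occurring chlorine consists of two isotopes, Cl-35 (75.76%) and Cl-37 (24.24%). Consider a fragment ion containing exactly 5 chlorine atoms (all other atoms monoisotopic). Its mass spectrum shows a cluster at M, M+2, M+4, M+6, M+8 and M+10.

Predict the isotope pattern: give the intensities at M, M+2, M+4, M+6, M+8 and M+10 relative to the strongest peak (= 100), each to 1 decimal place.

62.5 : 100.0 : 64.0 : 20.5 : 3.3 : 0.2

Each Cl atom is independently Cl-35 (p = 0.7576) or Cl-37 (q = 0.2424); the cluster is the binomial expansion (p + q)^5.
P(M) = 0.7576^5 = 0.249574
P(M+2) = 5 × 0.7576^4 × 0.2424^1 = 0.399266
P(M+4) = 10 × 0.7576^3 × 0.2424^2 = 0.255497
P(M+6) = 10 × 0.7576^2 × 0.2424^3 = 0.081748
P(M+8) = 5 × 0.7576^1 × 0.2424^4 = 0.013078
P(M+10) = 0.2424^5 = 0.000837
The M+2 peak is largest (0.399266); scaling to 100 gives 62.5 : 100.0 : 64.0 : 20.5 : 3.3 : 0.2.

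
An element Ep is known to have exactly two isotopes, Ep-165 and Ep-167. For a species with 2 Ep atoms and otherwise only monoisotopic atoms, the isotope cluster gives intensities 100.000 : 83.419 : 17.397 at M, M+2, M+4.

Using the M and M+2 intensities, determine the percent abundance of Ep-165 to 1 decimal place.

70.6%

If p is the fraction of Ep that is Ep-165, then I(M+2)/I(M) = [C(2,1)·p^1·(1−p)] / p^2 = 2·(1−p)/p = 83.419/100.000 = 0.8342
(1−p)/p = 0.8342/2 = 0.4171  ⇒  p = 1/(1 + 0.4171) = 0.7057
Ep-165: 70.6%, Ep-167: 29.4%.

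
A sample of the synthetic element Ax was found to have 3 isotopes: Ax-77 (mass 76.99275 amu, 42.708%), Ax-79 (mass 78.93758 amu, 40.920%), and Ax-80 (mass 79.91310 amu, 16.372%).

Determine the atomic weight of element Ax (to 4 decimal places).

78.2667 amu

Average mass = Σ (abundance × isotope mass) = 0.42708 × 76.99275 + 0.40920 × 78.93758 + 0.16372 × 79.91310
= 32.882064 + 32.301258 + 13.083373 = 78.266695 amu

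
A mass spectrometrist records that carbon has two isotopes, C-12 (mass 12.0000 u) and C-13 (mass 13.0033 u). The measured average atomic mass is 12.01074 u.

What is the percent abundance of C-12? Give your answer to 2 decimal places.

Let x be the fractional abundance of C-12; then C-13 has abundance 1 − x.
12.0000·x + 13.0033·(1 − x) = 12.01074
(12.0000 − 13.0033)·x = 12.01074 − 13.0033
x = -0.99256 / -1.0033 = 0.98930 → 98.93% C-12, 1.07% C-13.

98.93%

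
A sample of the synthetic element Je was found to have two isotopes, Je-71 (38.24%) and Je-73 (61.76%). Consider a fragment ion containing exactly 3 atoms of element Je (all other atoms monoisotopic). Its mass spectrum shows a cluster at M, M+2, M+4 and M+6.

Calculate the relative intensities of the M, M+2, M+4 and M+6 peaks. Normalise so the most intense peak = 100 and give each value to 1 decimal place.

12.8 : 61.9 : 100.0 : 53.8

Expanding (0.3824 + 0.6176)^3:
P(M) = 0.3824^3 = 0.055918
P(M+2) = 3 × 0.3824^2 × 0.6176^1 = 0.270934
P(M+4) = 3 × 0.3824^1 × 0.6176^2 = 0.437576
P(M+6) = 0.6176^3 = 0.235571
The M+4 peak is largest (0.437576); scaling to 100 gives 12.8 : 61.9 : 100.0 : 53.8.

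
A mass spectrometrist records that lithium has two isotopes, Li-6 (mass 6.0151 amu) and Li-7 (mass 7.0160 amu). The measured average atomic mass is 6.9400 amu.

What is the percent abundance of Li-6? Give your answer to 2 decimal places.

Writing the weighted mean with unknown fraction x of Li-6:
6.0151·x + 7.0160·(1 − x) = 6.9400
(6.0151 − 7.0160)·x = 6.9400 − 7.0160
x = -0.0760 / -1.0009 = 0.07593 → 7.59% Li-6, 92.41% Li-7.

7.59%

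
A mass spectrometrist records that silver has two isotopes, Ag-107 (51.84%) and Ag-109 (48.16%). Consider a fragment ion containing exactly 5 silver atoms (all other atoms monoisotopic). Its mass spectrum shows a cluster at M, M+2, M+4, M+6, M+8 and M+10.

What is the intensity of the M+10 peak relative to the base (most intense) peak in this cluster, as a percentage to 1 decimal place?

(0.5184 + 0.4816)^5 gives M 0.0374, M+2 0.1739, M+4 0.3231, M+6 0.3002, M+8 0.1394, M+10 0.0259; the largest is M+4.
P(M+4) = C(5,2) × 0.5184^3 × 0.4816^2 = 10 × 0.13931407 × 0.23193856 = 0.323123 (base)
P(M+10) = C(5,5) × 0.5184^0 × 0.4816^5 = 1 × 1.0000 × 0.02590791 = 0.025908
Relative intensity = 0.025908 / 0.323123 × 100 = 8.0

8.0%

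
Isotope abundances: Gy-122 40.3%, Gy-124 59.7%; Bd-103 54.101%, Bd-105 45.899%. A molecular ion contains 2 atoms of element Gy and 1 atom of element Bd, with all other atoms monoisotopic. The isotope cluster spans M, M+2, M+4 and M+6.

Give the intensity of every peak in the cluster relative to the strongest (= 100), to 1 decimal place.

Element Gy pattern (n=2): 0.162409 : 0.481182 : 0.356409
Element Bd pattern (n=1): 0.54101 : 0.45899
Convolve the two distributions (both contribute in 2-u steps):
  M: 0.162409×0.54101 = 0.087865
  M+2: 0.162409×0.45899 + 0.481182×0.54101 = 0.334868
  M+4: 0.481182×0.45899 + 0.356409×0.54101 = 0.413679
  M+6: 0.356409×0.45899 = 0.163588
Scale to base peak (0.413679) = 100: 21.2 : 80.9 : 100.0 : 39.5

21.2 : 80.9 : 100.0 : 39.5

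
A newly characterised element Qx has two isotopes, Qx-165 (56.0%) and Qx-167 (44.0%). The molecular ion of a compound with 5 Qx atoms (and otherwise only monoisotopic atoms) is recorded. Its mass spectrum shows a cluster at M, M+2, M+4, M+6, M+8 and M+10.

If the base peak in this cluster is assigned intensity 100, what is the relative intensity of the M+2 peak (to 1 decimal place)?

Term probabilities: M 0.0551, M+2 0.2164, M+4 0.3400, M+6 0.2671, M+8 0.1049, M+10 0.0165. Base peak = M+4.
P(M+4) = C(5,2) × 0.560^3 × 0.440^2 = 10 × 0.175616 × 0.1936 = 0.339993 (base)
P(M+2) = C(5,1) × 0.560^4 × 0.440^1 = 5 × 0.09834496 × 0.4400 = 0.216359
Relative intensity = 0.216359 / 0.339993 × 100 = 63.6

63.6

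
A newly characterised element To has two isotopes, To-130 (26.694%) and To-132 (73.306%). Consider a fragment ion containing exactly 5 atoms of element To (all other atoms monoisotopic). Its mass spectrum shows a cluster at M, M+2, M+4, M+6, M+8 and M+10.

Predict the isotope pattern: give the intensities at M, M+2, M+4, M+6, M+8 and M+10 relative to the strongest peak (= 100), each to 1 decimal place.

0.4 : 4.8 : 26.5 : 72.8 : 100.0 : 54.9

Expanding (0.26694 + 0.73306)^5:
P(M) = 0.26694^5 = 0.001355
P(M+2) = 5 × 0.26694^4 × 0.73306^1 = 0.018611
P(M+4) = 10 × 0.26694^3 × 0.73306^2 = 0.102216
P(M+6) = 10 × 0.26694^2 × 0.73306^3 = 0.280702
P(M+8) = 5 × 0.26694^1 × 0.73306^4 = 0.385427
P(M+10) = 0.73306^5 = 0.211689
The M+8 peak is largest (0.385427); scaling to 100 gives 0.4 : 4.8 : 26.5 : 72.8 : 100.0 : 54.9.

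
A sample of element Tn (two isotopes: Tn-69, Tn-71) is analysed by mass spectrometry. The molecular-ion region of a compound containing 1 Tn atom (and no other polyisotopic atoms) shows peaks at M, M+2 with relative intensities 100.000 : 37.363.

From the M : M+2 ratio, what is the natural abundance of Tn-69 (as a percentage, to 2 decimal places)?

72.80%

If p is the fraction of Tn that is Tn-69, then I(M+2)/I(M) = [C(1,1)·p^0·(1−p)] / p^1 = 1·(1−p)/p = 37.363/100.000 = 0.3736
(1−p)/p = 0.3736/1 = 0.3736  ⇒  p = 1/(1 + 0.3736) = 0.7280
Tn-69: 72.80%, Tn-71: 27.20%.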